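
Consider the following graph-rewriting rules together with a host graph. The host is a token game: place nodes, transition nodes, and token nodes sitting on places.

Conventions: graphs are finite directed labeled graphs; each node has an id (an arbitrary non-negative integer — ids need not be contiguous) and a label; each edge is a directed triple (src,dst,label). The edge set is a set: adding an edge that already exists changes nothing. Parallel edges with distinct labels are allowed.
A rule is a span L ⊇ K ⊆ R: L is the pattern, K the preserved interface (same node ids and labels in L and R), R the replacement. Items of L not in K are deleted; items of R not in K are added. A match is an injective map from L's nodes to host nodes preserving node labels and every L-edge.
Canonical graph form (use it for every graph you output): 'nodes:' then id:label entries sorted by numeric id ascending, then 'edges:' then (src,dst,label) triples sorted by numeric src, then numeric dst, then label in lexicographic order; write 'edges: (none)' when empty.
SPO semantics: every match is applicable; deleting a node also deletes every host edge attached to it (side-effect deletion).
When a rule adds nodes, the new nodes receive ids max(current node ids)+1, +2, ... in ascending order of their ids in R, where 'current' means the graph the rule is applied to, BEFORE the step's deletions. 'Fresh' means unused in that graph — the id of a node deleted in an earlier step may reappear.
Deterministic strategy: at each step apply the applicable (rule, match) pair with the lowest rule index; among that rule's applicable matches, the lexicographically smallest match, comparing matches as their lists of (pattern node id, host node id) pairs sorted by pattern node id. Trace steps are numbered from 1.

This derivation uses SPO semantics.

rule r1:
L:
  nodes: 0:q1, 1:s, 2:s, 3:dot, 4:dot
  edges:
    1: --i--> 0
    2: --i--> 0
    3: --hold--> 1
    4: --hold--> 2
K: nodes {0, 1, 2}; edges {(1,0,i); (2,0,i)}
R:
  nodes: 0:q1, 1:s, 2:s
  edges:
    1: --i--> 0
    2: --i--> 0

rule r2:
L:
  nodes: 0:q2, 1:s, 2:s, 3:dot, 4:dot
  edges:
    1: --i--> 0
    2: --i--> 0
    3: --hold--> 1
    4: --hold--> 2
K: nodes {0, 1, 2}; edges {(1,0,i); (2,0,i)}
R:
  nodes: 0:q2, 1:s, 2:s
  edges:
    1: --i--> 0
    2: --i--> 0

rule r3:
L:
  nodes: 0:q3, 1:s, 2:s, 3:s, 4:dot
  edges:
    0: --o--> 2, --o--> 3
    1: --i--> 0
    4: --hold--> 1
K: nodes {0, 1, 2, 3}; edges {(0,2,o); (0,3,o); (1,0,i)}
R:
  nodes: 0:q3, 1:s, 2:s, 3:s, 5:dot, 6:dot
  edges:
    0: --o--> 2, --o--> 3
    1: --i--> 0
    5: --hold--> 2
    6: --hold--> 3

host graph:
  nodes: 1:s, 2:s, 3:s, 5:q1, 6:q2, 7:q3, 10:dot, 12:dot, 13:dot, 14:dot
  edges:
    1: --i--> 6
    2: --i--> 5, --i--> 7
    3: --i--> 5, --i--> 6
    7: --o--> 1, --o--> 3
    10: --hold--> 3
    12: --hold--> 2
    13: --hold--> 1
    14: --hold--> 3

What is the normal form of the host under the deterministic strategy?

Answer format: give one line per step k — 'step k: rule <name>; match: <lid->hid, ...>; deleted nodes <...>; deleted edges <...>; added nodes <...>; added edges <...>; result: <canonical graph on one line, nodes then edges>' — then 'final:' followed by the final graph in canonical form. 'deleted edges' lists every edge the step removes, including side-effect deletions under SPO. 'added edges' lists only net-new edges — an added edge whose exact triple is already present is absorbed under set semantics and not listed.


step 1: rule r1; match: 0->5, 1->2, 2->3, 3->12, 4->10; deleted nodes 10, 12; deleted edges (10,3,hold); (12,2,hold); added nodes (none); added edges (none); result: nodes: 1:s, 2:s, 3:s, 5:q1, 6:q2, 7:q3, 13:dot, 14:dot edges: (1,6,i); (2,5,i); (2,7,i); (3,5,i); (3,6,i); (7,1,o); (7,3,o); (13,1,hold); (14,3,hold)
step 2: rule r2; match: 0->6, 1->1, 2->3, 3->13, 4->14; deleted nodes 13, 14; deleted edges (13,1,hold); (14,3,hold); added nodes (none); added edges (none); result: nodes: 1:s, 2:s, 3:s, 5:q1, 6:q2, 7:q3 edges: (1,6,i); (2,5,i); (2,7,i); (3,5,i); (3,6,i); (7,1,o); (7,3,o)
final:
nodes: 1:s, 2:s, 3:s, 5:q1, 6:q2, 7:q3
edges: (1,6,i); (2,5,i); (2,7,i); (3,5,i); (3,6,i); (7,1,o); (7,3,o)


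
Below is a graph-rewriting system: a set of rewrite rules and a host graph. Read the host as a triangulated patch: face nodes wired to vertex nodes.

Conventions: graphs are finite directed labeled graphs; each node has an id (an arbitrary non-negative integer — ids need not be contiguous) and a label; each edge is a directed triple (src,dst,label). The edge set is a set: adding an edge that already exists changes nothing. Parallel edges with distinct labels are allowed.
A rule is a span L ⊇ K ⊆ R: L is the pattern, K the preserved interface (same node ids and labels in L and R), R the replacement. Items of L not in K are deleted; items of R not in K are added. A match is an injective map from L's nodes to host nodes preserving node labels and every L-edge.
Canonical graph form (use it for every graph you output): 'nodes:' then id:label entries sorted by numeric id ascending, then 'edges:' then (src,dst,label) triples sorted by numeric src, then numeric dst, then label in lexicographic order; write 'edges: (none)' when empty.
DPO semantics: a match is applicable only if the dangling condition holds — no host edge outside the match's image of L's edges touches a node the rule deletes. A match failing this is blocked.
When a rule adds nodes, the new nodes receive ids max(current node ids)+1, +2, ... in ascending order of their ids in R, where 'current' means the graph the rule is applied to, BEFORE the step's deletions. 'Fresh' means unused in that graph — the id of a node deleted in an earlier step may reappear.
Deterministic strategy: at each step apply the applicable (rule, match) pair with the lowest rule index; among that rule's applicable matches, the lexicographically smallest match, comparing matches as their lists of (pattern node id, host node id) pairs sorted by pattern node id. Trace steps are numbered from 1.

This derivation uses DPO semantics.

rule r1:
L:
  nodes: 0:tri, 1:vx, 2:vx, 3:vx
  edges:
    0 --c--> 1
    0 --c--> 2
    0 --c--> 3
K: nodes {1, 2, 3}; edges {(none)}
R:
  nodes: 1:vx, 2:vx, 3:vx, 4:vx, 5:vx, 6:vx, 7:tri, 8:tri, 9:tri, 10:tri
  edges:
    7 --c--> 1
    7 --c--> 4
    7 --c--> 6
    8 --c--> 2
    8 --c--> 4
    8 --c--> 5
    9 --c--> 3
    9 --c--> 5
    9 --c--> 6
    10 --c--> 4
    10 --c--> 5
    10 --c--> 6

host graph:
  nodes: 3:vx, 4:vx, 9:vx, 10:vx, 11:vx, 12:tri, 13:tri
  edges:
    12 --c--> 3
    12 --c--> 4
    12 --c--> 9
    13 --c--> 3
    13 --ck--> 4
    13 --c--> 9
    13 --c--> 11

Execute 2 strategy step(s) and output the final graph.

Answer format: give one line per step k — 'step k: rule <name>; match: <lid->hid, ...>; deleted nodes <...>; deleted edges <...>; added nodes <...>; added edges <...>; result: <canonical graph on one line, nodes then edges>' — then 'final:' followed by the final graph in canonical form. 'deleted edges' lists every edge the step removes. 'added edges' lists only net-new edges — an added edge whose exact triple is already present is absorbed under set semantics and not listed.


step 1: rule r1; match: 0->12, 1->3, 2->4, 3->9; deleted nodes 12; deleted edges (12,3,c); (12,4,c); (12,9,c); added nodes 14, 15, 16, 17, 18, 19, 20; added edges (17,3,c); (17,14,c); (17,16,c); (18,4,c); (18,14,c); (18,15,c); (19,9,c); (19,15,c); (19,16,c); (20,14,c); (20,15,c); (20,16,c); result: nodes: 3:vx, 4:vx, 9:vx, 10:vx, 11:vx, 13:tri, 14:vx, 15:vx, 16:vx, 17:tri, 18:tri, 19:tri, 20:tri edges: (13,3,c); (13,4,ck); (13,9,c); (13,11,c); (17,3,c); (17,14,c); (17,16,c); (18,4,c); (18,14,c); (18,15,c); (19,9,c); (19,15,c); (19,16,c); (20,14,c); (20,15,c); (20,16,c)
step 2: rule r1; match: 0->17, 1->3, 2->14, 3->16; deleted nodes 17; deleted edges (17,3,c); (17,14,c); (17,16,c); added nodes 21, 22, 23, 24, 25, 26, 27; added edges (24,3,c); (24,21,c); (24,23,c); (25,14,c); (25,21,c); (25,22,c); (26,16,c); (26,22,c); (26,23,c); (27,21,c); (27,22,c); (27,23,c); result: nodes: 3:vx, 4:vx, 9:vx, 10:vx, 11:vx, 13:tri, 14:vx, 15:vx, 16:vx, 18:tri, 19:tri, 20:tri, 21:vx, 22:vx, 23:vx, 24:tri, 25:tri, 26:tri, 27:tri edges: (13,3,c); (13,4,ck); (13,9,c); (13,11,c); (18,4,c); (18,14,c); (18,15,c); (19,9,c); (19,15,c); (19,16,c); (20,14,c); (20,15,c); (20,16,c); (24,3,c); (24,21,c); (24,23,c); (25,14,c); (25,21,c); (25,22,c); (26,16,c); (26,22,c); (26,23,c); (27,21,c); (27,22,c); (27,23,c)
final:
nodes: 3:vx, 4:vx, 9:vx, 10:vx, 11:vx, 13:tri, 14:vx, 15:vx, 16:vx, 18:tri, 19:tri, 20:tri, 21:vx, 22:vx, 23:vx, 24:tri, 25:tri, 26:tri, 27:tri
edges: (13,3,c); (13,4,ck); (13,9,c); (13,11,c); (18,4,c); (18,14,c); (18,15,c); (19,9,c); (19,15,c); (19,16,c); (20,14,c); (20,15,c); (20,16,c); (24,3,c); (24,21,c); (24,23,c); (25,14,c); (25,21,c); (25,22,c); (26,16,c); (26,22,c); (26,23,c); (27,21,c); (27,22,c); (27,23,c)


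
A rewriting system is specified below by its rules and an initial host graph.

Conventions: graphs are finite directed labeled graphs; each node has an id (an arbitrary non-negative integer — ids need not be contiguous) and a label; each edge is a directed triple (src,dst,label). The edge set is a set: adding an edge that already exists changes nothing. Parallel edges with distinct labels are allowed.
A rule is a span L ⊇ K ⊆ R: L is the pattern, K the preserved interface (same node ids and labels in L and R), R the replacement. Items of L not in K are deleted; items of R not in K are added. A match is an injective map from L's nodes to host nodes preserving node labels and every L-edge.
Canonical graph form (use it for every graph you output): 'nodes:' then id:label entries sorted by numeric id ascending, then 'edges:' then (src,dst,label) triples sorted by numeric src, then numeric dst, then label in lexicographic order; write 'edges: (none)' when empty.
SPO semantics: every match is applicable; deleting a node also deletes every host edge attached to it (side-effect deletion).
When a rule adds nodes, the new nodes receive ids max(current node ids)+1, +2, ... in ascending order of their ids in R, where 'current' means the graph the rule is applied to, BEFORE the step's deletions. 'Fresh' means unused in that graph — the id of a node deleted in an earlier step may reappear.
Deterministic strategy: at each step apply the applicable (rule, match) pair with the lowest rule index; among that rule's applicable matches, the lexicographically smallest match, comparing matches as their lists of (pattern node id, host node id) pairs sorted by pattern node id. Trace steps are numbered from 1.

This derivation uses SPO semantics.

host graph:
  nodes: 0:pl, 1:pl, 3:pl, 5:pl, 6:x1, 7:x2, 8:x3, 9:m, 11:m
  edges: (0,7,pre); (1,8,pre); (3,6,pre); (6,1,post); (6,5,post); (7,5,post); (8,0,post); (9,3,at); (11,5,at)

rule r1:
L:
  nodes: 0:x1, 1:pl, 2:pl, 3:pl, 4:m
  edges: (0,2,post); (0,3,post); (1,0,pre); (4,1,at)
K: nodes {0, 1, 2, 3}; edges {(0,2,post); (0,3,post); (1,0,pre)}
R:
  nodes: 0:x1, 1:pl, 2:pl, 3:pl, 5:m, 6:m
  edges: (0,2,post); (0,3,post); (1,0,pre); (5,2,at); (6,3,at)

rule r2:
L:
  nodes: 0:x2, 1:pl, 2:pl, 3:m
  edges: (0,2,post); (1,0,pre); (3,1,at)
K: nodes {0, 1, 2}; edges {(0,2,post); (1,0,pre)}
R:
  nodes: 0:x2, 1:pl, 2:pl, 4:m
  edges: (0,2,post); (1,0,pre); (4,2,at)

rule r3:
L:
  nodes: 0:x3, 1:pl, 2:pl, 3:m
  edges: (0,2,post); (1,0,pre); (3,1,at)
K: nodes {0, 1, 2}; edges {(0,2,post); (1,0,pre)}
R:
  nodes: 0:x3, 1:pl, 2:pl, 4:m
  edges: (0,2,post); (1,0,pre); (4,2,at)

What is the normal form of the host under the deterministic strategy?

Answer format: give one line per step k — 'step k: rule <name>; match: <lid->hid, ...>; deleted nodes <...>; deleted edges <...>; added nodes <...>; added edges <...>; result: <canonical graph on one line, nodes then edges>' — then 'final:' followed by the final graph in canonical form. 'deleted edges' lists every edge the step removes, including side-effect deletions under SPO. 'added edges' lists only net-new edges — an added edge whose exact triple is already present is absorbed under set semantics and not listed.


step 1: rule r1; match: 0->6, 1->3, 2->1, 3->5, 4->9; deleted nodes 9; deleted edges (9,3,at); added nodes 12, 13; added edges (12,1,at); (13,5,at); result: nodes: 0:pl, 1:pl, 3:pl, 5:pl, 6:x1, 7:x2, 8:x3, 11:m, 12:m, 13:m edges: (0,7,pre); (1,8,pre); (3,6,pre); (6,1,post); (6,5,post); (7,5,post); (8,0,post); (11,5,at); (12,1,at); (13,5,at)
step 2: rule r3; match: 0->8, 1->1, 2->0, 3->12; deleted nodes 12; deleted edges (12,1,at); added nodes 14; added edges (14,0,at); result: nodes: 0:pl, 1:pl, 3:pl, 5:pl, 6:x1, 7:x2, 8:x3, 11:m, 13:m, 14:m edges: (0,7,pre); (1,8,pre); (3,6,pre); (6,1,post); (6,5,post); (7,5,post); (8,0,post); (11,5,at); (13,5,at); (14,0,at)
step 3: rule r2; match: 0->7, 1->0, 2->5, 3->14; deleted nodes 14; deleted edges (14,0,at); added nodes 15; added edges (15,5,at); result: nodes: 0:pl, 1:pl, 3:pl, 5:pl, 6:x1, 7:x2, 8:x3, 11:m, 13:m, 15:m edges: (0,7,pre); (1,8,pre); (3,6,pre); (6,1,post); (6,5,post); (7,5,post); (8,0,post); (11,5,at); (13,5,at); (15,5,at)
final:
nodes: 0:pl, 1:pl, 3:pl, 5:pl, 6:x1, 7:x2, 8:x3, 11:m, 13:m, 15:m
edges: (0,7,pre); (1,8,pre); (3,6,pre); (6,1,post); (6,5,post); (7,5,post); (8,0,post); (11,5,at); (13,5,at); (15,5,at)


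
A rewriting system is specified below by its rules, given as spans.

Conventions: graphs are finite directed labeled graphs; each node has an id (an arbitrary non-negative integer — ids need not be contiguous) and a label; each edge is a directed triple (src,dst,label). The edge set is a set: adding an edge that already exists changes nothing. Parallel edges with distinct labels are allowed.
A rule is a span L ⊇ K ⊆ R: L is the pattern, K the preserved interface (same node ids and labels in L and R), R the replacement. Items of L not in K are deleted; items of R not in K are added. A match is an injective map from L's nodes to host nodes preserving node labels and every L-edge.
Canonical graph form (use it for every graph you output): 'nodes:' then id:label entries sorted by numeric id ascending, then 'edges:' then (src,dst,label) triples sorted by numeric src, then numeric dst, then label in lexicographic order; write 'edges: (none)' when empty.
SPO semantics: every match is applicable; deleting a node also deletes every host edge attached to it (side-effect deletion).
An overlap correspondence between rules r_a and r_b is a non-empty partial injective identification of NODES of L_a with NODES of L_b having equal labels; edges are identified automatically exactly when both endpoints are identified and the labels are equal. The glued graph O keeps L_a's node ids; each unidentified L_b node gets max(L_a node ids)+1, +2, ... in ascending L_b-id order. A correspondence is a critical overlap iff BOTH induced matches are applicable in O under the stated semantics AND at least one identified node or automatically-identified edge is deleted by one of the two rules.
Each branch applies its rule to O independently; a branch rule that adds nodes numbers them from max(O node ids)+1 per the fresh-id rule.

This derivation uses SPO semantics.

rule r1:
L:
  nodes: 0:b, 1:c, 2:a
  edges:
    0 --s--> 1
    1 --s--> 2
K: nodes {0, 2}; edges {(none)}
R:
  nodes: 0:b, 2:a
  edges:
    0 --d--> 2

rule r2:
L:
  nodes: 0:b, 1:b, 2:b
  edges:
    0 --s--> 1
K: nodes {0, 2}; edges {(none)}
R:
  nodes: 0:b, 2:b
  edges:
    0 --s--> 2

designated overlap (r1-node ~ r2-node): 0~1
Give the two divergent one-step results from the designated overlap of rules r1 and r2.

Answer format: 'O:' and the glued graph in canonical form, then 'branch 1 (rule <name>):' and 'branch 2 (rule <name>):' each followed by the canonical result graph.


O:
nodes: 0:b, 1:c, 2:a, 3:b, 4:b
edges: (0,1,s); (1,2,s); (3,0,s)
branch 1 (rule r1):
nodes: 0:b, 2:a, 3:b, 4:b
edges: (0,2,d); (3,0,s)
branch 2 (rule r2):
nodes: 1:c, 2:a, 3:b, 4:b
edges: (1,2,s); (3,4,s)


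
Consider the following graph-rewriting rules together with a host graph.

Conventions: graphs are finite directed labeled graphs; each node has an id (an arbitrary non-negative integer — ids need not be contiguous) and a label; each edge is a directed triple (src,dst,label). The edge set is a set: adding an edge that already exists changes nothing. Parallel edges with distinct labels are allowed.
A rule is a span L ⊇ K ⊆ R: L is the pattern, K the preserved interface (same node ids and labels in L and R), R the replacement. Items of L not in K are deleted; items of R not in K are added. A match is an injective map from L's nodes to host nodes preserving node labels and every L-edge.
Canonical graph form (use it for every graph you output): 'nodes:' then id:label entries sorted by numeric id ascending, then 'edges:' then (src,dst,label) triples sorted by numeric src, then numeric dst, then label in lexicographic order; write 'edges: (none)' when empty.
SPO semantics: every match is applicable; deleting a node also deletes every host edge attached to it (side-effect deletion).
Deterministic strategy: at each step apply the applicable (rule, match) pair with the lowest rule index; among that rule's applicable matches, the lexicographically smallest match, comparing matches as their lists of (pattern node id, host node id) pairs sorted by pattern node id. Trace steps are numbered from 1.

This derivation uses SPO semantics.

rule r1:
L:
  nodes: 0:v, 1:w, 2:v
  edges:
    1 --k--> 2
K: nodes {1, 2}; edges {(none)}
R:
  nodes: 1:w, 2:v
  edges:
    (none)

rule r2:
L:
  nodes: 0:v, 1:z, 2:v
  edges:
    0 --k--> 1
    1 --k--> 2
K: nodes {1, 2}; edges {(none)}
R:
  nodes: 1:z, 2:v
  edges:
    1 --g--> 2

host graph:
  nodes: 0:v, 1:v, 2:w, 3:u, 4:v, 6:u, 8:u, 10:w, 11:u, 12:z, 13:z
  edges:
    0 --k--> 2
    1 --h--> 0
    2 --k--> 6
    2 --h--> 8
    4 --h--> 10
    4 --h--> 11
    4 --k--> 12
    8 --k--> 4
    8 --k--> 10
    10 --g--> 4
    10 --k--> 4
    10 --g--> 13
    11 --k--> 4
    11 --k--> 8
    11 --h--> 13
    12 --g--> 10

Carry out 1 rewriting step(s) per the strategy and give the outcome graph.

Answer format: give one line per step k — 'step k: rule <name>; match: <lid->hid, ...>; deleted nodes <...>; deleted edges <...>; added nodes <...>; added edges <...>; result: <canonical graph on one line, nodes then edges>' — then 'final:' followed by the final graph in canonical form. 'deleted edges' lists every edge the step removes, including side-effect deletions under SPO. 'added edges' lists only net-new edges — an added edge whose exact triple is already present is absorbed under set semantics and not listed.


step 1: rule r1; match: 0->0, 1->10, 2->4; deleted nodes 0; deleted edges (0,2,k); (1,0,h); (10,4,k); added nodes (none); added edges (none); result: nodes: 1:v, 2:w, 3:u, 4:v, 6:u, 8:u, 10:w, 11:u, 12:z, 13:z edges: (2,6,k); (2,8,h); (4,10,h); (4,11,h); (4,12,k); (8,4,k); (8,10,k); (10,4,g); (10,13,g); (11,4,k); (11,8,k); (11,13,h); (12,10,g)
final:
nodes: 1:v, 2:w, 3:u, 4:v, 6:u, 8:u, 10:w, 11:u, 12:z, 13:z
edges: (2,6,k); (2,8,h); (4,10,h); (4,11,h); (4,12,k); (8,4,k); (8,10,k); (10,4,g); (10,13,g); (11,4,k); (11,8,k); (11,13,h); (12,10,g)


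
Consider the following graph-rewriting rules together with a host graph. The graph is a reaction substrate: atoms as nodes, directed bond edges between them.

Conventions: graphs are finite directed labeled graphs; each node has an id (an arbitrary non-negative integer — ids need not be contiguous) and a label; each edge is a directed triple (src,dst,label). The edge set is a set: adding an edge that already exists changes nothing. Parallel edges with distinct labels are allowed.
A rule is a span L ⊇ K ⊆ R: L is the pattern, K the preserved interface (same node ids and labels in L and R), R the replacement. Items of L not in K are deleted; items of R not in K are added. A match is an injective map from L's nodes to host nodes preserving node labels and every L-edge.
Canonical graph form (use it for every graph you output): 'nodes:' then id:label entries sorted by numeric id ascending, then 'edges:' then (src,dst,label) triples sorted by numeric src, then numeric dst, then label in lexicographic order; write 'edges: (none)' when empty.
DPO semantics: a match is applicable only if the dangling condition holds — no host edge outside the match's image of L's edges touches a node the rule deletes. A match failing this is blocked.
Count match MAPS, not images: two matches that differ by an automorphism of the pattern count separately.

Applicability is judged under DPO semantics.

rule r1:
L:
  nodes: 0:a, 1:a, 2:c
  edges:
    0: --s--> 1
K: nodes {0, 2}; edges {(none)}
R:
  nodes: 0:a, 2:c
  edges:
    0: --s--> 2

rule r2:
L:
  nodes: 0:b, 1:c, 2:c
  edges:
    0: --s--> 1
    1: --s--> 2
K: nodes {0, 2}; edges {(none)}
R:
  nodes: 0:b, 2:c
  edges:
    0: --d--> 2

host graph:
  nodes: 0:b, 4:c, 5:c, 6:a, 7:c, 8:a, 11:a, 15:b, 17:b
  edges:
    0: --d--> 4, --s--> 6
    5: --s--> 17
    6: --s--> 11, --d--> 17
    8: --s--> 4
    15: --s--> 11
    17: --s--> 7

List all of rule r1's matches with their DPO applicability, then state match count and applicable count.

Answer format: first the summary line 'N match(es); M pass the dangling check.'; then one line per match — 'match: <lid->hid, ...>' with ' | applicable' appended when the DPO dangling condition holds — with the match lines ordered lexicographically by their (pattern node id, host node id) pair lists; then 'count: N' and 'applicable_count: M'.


3 match(es); 0 pass the dangling check.
match: 0->6, 1->11, 2->4
match: 0->6, 1->11, 2->5
match: 0->6, 1->11, 2->7
count: 3
applicable_count: 0


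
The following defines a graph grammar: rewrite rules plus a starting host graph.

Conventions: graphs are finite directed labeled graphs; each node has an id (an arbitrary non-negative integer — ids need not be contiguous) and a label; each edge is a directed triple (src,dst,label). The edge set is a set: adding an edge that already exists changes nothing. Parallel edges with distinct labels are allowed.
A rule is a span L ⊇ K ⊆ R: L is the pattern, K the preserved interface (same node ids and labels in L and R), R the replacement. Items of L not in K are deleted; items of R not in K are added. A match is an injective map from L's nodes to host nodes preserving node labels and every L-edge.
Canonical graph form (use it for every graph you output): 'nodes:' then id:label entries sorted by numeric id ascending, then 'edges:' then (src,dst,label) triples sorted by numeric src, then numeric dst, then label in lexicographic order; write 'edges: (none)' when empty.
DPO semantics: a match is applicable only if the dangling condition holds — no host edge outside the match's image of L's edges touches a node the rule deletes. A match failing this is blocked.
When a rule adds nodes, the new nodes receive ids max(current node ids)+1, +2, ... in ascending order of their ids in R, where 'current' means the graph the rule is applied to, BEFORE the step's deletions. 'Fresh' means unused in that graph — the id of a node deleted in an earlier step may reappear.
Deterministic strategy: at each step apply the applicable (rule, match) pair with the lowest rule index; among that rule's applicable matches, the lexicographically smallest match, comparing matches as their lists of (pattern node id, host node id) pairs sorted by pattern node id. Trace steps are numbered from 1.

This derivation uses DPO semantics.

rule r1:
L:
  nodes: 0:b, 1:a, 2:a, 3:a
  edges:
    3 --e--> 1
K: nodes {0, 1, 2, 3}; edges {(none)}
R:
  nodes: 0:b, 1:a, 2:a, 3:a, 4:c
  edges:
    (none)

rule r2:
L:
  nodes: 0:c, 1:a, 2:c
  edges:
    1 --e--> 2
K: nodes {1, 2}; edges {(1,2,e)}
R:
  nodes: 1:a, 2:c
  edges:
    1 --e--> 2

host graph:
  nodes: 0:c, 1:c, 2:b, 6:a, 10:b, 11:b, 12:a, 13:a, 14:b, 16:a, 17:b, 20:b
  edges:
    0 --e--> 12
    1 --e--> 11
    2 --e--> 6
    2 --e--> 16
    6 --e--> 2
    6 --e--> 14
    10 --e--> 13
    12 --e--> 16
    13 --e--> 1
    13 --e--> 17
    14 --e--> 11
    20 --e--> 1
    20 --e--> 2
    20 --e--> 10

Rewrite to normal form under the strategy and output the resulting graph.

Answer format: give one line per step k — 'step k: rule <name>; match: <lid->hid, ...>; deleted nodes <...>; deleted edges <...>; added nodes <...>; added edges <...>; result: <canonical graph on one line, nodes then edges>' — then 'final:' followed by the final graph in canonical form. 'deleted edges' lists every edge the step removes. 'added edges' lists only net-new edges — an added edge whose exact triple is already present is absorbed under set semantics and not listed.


step 1: rule r1; match: 0->2, 1->16, 2->6, 3->12; deleted nodes (none); deleted edges (12,16,e); added nodes 21; added edges (none); result: nodes: 0:c, 1:c, 2:b, 6:a, 10:b, 11:b, 12:a, 13:a, 14:b, 16:a, 17:b, 20:b, 21:c edges: (0,12,e); (1,11,e); (2,6,e); (2,16,e); (6,2,e); (6,14,e); (10,13,e); (13,1,e); (13,17,e); (14,11,e); (20,1,e); (20,2,e); (20,10,e)
step 2: rule r2; match: 0->21, 1->13, 2->1; deleted nodes 21; deleted edges (none); added nodes (none); added edges (none); result: nodes: 0:c, 1:c, 2:b, 6:a, 10:b, 11:b, 12:a, 13:a, 14:b, 16:a, 17:b, 20:b edges: (0,12,e); (1,11,e); (2,6,e); (2,16,e); (6,2,e); (6,14,e); (10,13,e); (13,1,e); (13,17,e); (14,11,e); (20,1,e); (20,2,e); (20,10,e)
final:
nodes: 0:c, 1:c, 2:b, 6:a, 10:b, 11:b, 12:a, 13:a, 14:b, 16:a, 17:b, 20:b
edges: (0,12,e); (1,11,e); (2,6,e); (2,16,e); (6,2,e); (6,14,e); (10,13,e); (13,1,e); (13,17,e); (14,11,e); (20,1,e); (20,2,e); (20,10,e)


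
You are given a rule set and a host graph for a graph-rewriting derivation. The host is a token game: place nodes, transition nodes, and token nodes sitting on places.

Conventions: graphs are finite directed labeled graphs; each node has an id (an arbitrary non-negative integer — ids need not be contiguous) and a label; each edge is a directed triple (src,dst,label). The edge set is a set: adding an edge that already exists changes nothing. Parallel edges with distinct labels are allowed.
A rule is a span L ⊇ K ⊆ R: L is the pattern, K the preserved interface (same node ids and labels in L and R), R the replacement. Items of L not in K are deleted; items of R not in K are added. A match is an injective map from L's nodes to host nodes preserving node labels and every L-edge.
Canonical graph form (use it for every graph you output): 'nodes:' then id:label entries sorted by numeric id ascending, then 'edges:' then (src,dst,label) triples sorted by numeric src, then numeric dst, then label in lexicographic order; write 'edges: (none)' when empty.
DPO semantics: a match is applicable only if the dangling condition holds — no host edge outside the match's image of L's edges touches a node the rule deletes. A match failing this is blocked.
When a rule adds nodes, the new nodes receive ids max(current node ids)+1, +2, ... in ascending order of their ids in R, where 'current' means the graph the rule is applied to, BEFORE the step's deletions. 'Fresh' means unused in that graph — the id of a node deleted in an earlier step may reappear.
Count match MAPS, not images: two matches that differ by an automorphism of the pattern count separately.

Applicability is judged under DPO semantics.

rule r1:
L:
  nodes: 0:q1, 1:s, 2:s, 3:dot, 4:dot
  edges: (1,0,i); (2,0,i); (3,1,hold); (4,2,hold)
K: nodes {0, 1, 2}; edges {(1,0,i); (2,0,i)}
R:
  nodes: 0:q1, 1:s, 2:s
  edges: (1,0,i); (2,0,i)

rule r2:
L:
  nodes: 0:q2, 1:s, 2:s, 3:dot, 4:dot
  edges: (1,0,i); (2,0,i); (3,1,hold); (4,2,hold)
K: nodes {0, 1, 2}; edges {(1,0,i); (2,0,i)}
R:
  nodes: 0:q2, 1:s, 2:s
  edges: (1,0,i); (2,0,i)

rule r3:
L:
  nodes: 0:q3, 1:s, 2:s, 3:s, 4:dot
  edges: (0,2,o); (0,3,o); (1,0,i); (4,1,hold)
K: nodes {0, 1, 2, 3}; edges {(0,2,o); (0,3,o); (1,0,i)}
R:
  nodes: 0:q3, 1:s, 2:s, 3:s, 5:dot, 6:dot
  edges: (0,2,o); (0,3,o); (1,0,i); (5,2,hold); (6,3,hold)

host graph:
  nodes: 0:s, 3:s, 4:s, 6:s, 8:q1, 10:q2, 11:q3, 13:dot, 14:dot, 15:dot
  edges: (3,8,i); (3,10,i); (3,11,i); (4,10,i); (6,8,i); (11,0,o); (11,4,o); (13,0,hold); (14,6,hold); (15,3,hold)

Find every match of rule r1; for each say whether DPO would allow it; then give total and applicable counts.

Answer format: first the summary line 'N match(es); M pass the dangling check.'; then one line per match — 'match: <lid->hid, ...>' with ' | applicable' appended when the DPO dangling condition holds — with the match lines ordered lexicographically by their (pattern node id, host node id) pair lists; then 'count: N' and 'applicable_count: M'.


2 match(es); 2 pass the dangling check.
match: 0->8, 1->3, 2->6, 3->15, 4->14 | applicable
match: 0->8, 1->6, 2->3, 3->14, 4->15 | applicable
count: 2
applicable_count: 2


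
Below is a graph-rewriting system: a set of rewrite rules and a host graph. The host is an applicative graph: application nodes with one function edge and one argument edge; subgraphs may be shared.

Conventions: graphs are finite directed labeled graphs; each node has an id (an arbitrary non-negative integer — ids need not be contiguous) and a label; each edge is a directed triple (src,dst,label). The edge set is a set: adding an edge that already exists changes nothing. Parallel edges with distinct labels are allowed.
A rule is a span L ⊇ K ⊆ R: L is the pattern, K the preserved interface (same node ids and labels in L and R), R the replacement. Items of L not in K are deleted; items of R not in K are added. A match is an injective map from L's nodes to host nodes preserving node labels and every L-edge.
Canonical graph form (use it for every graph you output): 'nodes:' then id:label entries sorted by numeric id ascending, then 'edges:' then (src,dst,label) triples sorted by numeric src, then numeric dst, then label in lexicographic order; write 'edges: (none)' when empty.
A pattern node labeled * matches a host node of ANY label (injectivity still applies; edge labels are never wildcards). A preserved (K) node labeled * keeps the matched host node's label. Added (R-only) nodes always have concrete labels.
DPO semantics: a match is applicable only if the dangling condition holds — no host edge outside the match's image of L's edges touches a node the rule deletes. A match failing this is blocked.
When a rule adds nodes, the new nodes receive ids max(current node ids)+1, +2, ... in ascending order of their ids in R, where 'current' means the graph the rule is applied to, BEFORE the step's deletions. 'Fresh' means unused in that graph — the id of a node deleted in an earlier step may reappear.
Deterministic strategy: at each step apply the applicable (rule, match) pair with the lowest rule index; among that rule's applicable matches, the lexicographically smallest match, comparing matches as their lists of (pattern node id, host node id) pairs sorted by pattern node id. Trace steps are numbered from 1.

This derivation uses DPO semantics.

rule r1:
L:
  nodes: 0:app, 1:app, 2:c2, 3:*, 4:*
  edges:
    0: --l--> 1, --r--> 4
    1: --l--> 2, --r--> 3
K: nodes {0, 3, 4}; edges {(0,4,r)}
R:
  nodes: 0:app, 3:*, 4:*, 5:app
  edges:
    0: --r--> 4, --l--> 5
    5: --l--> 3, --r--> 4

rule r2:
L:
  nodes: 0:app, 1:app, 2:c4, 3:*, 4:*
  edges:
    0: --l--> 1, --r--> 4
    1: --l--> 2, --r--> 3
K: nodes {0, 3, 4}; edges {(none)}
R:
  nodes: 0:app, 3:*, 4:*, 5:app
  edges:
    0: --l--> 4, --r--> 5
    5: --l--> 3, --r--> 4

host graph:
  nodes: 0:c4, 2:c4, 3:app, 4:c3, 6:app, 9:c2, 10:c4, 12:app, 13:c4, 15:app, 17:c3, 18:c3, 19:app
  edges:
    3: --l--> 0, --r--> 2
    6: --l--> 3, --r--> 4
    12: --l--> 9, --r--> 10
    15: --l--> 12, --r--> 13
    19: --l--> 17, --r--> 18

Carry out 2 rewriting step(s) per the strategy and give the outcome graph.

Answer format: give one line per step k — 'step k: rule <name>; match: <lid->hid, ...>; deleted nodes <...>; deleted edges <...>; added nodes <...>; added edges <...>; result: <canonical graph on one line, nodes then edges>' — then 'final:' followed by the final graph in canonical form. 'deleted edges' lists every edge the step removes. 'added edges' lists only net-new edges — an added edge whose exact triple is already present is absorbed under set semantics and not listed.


step 1: rule r1; match: 0->15, 1->12, 2->9, 3->10, 4->13; deleted nodes 9, 12; deleted edges (12,9,l); (12,10,r); (15,12,l); added nodes 20; added edges (15,20,l); (20,10,l); (20,13,r); result: nodes: 0:c4, 2:c4, 3:app, 4:c3, 6:app, 10:c4, 13:c4, 15:app, 17:c3, 18:c3, 19:app, 20:app edges: (3,0,l); (3,2,r); (6,3,l); (6,4,r); (15,13,r); (15,20,l); (19,17,l); (19,18,r); (20,10,l); (20,13,r)
step 2: rule r2; match: 0->6, 1->3, 2->0, 3->2, 4->4; deleted nodes 0, 3; deleted edges (3,0,l); (3,2,r); (6,3,l); (6,4,r); added nodes 21; added edges (6,4,l); (6,21,r); (21,2,l); (21,4,r); result: nodes: 2:c4, 4:c3, 6:app, 10:c4, 13:c4, 15:app, 17:c3, 18:c3, 19:app, 20:app, 21:app edges: (6,4,l); (6,21,r); (15,13,r); (15,20,l); (19,17,l); (19,18,r); (20,10,l); (20,13,r); (21,2,l); (21,4,r)
final:
nodes: 2:c4, 4:c3, 6:app, 10:c4, 13:c4, 15:app, 17:c3, 18:c3, 19:app, 20:app, 21:app
edges: (6,4,l); (6,21,r); (15,13,r); (15,20,l); (19,17,l); (19,18,r); (20,10,l); (20,13,r); (21,2,l); (21,4,r)


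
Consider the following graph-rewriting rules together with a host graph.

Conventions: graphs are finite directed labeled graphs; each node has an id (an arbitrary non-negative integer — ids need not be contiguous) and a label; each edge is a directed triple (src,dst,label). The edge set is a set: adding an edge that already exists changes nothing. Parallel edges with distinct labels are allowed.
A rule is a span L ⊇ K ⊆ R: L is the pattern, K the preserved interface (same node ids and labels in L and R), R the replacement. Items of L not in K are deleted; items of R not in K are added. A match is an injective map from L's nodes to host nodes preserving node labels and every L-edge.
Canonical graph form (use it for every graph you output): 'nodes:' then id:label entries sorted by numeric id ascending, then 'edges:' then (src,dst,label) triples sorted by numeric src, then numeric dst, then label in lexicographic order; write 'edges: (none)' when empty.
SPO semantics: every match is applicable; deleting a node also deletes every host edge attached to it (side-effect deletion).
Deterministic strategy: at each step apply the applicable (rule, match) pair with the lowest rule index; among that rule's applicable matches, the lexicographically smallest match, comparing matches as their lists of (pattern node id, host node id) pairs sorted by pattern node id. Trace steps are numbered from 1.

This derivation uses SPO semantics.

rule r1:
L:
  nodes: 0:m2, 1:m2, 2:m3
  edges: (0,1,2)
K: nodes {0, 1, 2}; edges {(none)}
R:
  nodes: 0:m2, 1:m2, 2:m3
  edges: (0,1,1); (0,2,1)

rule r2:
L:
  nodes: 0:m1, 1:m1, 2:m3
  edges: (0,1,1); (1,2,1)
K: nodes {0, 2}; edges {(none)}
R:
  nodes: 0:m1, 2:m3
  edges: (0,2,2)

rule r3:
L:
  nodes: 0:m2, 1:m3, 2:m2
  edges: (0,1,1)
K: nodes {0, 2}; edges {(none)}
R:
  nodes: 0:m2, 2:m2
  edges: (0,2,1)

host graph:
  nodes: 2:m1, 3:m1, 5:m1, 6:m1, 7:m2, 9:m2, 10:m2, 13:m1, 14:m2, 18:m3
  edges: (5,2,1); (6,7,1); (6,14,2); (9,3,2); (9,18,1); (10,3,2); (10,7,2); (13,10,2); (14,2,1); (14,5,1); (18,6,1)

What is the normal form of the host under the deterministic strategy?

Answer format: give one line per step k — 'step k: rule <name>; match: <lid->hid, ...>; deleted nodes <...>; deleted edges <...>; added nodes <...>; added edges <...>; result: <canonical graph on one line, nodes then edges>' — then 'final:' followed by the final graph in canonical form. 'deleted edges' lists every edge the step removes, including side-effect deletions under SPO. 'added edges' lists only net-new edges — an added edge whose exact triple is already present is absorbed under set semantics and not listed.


step 1: rule r1; match: 0->10, 1->7, 2->18; deleted nodes (none); deleted edges (10,7,2); added nodes (none); added edges (10,7,1); (10,18,1); result: nodes: 2:m1, 3:m1, 5:m1, 6:m1, 7:m2, 9:m2, 10:m2, 13:m1, 14:m2, 18:m3 edges: (5,2,1); (6,7,1); (6,14,2); (9,3,2); (9,18,1); (10,3,2); (10,7,1); (10,18,1); (13,10,2); (14,2,1); (14,5,1); (18,6,1)
step 2: rule r3; match: 0->9, 1->18, 2->7; deleted nodes 18; deleted edges (9,18,1); (10,18,1); (18,6,1); added nodes (none); added edges (9,7,1); result: nodes: 2:m1, 3:m1, 5:m1, 6:m1, 7:m2, 9:m2, 10:m2, 13:m1, 14:m2 edges: (5,2,1); (6,7,1); (6,14,2); (9,3,2); (9,7,1); (10,3,2); (10,7,1); (13,10,2); (14,2,1); (14,5,1)
final:
nodes: 2:m1, 3:m1, 5:m1, 6:m1, 7:m2, 9:m2, 10:m2, 13:m1, 14:m2
edges: (5,2,1); (6,7,1); (6,14,2); (9,3,2); (9,7,1); (10,3,2); (10,7,1); (13,10,2); (14,2,1); (14,5,1)


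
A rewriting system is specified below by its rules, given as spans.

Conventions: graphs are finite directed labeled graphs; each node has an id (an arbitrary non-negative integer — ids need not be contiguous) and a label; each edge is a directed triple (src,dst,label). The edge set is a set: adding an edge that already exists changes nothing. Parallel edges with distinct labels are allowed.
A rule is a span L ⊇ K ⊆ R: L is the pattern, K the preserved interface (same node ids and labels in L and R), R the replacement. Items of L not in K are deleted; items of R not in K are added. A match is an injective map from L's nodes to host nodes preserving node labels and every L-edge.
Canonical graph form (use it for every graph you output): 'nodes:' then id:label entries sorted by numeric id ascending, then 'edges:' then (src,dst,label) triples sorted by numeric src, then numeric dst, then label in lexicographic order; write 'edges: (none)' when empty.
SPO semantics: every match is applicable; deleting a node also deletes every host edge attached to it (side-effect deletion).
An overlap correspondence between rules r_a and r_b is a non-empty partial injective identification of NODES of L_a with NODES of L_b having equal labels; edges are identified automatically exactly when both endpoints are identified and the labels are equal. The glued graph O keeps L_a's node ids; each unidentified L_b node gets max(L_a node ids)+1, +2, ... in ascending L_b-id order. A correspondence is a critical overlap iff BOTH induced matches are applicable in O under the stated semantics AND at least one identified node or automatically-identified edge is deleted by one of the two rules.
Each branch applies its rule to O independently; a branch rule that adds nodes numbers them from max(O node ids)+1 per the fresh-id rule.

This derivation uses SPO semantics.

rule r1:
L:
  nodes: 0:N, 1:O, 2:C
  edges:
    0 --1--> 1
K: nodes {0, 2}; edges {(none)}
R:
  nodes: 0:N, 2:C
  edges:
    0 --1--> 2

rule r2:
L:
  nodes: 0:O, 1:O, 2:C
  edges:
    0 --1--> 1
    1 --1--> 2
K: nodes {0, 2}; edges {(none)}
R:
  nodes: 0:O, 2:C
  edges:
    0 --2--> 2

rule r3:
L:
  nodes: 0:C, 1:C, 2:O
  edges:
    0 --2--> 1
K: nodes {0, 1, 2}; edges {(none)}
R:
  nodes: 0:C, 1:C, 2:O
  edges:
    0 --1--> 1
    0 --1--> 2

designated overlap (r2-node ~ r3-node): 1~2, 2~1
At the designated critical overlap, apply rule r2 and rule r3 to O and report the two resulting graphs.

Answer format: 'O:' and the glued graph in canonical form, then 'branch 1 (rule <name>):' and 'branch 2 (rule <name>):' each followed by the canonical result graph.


O:
nodes: 0:O, 1:O, 2:C, 3:C
edges: (0,1,1); (1,2,1); (3,2,2)
branch 1 (rule r2):
nodes: 0:O, 2:C, 3:C
edges: (0,2,2); (3,2,2)
branch 2 (rule r3):
nodes: 0:O, 1:O, 2:C, 3:C
edges: (0,1,1); (1,2,1); (3,1,1); (3,2,1)


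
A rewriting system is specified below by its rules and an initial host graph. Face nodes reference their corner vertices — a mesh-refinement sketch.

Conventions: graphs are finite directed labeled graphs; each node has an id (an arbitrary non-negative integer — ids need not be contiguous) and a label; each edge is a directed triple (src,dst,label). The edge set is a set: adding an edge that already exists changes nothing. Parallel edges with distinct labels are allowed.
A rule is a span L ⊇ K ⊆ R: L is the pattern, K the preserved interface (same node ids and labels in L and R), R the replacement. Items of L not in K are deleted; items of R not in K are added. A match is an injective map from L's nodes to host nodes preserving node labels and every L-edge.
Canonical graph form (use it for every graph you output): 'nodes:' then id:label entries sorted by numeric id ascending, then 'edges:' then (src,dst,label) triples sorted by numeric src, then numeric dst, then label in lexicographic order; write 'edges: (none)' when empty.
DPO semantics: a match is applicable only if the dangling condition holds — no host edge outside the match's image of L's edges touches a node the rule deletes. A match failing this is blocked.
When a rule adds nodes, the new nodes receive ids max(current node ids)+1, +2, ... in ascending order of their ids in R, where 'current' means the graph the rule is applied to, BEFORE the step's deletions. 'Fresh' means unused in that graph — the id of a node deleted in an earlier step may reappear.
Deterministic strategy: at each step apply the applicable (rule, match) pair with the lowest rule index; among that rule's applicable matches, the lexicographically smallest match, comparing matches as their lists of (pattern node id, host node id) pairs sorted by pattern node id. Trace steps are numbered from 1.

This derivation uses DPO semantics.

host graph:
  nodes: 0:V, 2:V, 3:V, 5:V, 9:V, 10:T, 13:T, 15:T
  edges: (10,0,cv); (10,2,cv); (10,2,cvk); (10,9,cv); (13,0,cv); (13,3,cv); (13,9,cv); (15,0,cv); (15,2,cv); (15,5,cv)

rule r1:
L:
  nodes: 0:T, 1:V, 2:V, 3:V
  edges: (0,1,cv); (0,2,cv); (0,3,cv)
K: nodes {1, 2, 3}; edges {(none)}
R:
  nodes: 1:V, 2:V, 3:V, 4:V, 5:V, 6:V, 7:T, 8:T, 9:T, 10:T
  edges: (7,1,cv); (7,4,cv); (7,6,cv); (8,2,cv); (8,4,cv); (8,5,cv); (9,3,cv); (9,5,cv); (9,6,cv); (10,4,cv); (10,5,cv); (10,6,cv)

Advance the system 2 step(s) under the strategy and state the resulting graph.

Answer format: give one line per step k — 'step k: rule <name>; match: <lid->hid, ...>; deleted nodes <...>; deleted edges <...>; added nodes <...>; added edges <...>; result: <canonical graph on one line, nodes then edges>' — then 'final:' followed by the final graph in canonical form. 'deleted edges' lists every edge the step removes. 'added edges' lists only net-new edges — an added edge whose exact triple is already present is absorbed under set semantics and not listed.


step 1: rule r1; match: 0->13, 1->0, 2->3, 3->9; deleted nodes 13; deleted edges (13,0,cv); (13,3,cv); (13,9,cv); added nodes 16, 17, 18, 19, 20, 21, 22; added edges (19,0,cv); (19,16,cv); (19,18,cv); (20,3,cv); (20,16,cv); (20,17,cv); (21,9,cv); (21,17,cv); (21,18,cv); (22,16,cv); (22,17,cv); (22,18,cv); result: nodes: 0:V, 2:V, 3:V, 5:V, 9:V, 10:T, 15:T, 16:V, 17:V, 18:V, 19:T, 20:T, 21:T, 22:T edges: (10,0,cv); (10,2,cv); (10,2,cvk); (10,9,cv); (15,0,cv); (15,2,cv); (15,5,cv); (19,0,cv); (19,16,cv); (19,18,cv); (20,3,cv); (20,16,cv); (20,17,cv); (21,9,cv); (21,17,cv); (21,18,cv); (22,16,cv); (22,17,cv); (22,18,cv)
step 2: rule r1; match: 0->15, 1->0, 2->2, 3->5; deleted nodes 15; deleted edges (15,0,cv); (15,2,cv); (15,5,cv); added nodes 23, 24, 25, 26, 27, 28, 29; added edges (26,0,cv); (26,23,cv); (26,25,cv); (27,2,cv); (27,23,cv); (27,24,cv); (28,5,cv); (28,24,cv); (28,25,cv); (29,23,cv); (29,24,cv); (29,25,cv); result: nodes: 0:V, 2:V, 3:V, 5:V, 9:V, 10:T, 16:V, 17:V, 18:V, 19:T, 20:T, 21:T, 22:T, 23:V, 24:V, 25:V, 26:T, 27:T, 28:T, 29:T edges: (10,0,cv); (10,2,cv); (10,2,cvk); (10,9,cv); (19,0,cv); (19,16,cv); (19,18,cv); (20,3,cv); (20,16,cv); (20,17,cv); (21,9,cv); (21,17,cv); (21,18,cv); (22,16,cv); (22,17,cv); (22,18,cv); (26,0,cv); (26,23,cv); (26,25,cv); (27,2,cv); (27,23,cv); (27,24,cv); (28,5,cv); (28,24,cv); (28,25,cv); (29,23,cv); (29,24,cv); (29,25,cv)
final:
nodes: 0:V, 2:V, 3:V, 5:V, 9:V, 10:T, 16:V, 17:V, 18:V, 19:T, 20:T, 21:T, 22:T, 23:V, 24:V, 25:V, 26:T, 27:T, 28:T, 29:T
edges: (10,0,cv); (10,2,cv); (10,2,cvk); (10,9,cv); (19,0,cv); (19,16,cv); (19,18,cv); (20,3,cv); (20,16,cv); (20,17,cv); (21,9,cv); (21,17,cv); (21,18,cv); (22,16,cv); (22,17,cv); (22,18,cv); (26,0,cv); (26,23,cv); (26,25,cv); (27,2,cv); (27,23,cv); (27,24,cv); (28,5,cv); (28,24,cv); (28,25,cv); (29,23,cv); (29,24,cv); (29,25,cv)
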